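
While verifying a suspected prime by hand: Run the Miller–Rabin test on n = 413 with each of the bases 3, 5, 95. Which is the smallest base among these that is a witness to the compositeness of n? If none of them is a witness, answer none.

n − 1 = 412 = 2^2 · 103, so s = 2 and d = 103.
Base 3: x_0 = 3^103 mod 413 = 262. x_0 is neither 1 nor 412, so continue squaring. x_1 = 262^2 mod 413 = 86. Reached i = s−1 = 1 without hitting −1: 3 is a Miller–Rabin witness and 413 is composite.
Base 5: x_0 = 5^103 mod 413 = 19. x_0 is neither 1 nor 412, so continue squaring. x_1 = 19^2 mod 413 = 361. Reached i = s−1 = 1 without hitting −1: 5 is a Miller–Rabin witness and 413 is composite.
Base 95: x_0 = 95^103 mod 413 = 256. x_0 is neither 1 nor 412, so continue squaring. x_1 = 256^2 mod 413 = 282. Reached i = s−1 = 1 without hitting −1: 95 is a Miller–Rabin witness and 413 is composite.
The smallest witness among the given bases is 3.

3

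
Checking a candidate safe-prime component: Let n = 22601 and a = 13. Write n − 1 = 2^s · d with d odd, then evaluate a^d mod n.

208

n − 1 = 22600 = 2^3 · 2825, so s = 3 and d = 2825.
Repeated squaring mod 22601: 13^1 ≡ 13, 13^2 ≡ 169, 13^4 ≡ 5960, 13^8 ≡ 15429, 13^16 ≡ 20309, 13^32 ≡ 9832, 13^64 ≡ 3747, 13^128 ≡ 4788, 13^256 ≡ 7530, 13^512 ≡ 17592, 13^1024 ≡ 2971, 13^2048 ≡ 12451.
2825 = 2048 + 512 + 256 + 8 + 1, so 13^2825 ≡ 12451·17592·7530·15429·13 ≡ 208 (mod 22601).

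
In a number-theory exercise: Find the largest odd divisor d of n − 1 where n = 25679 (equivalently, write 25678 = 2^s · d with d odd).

12839

Halving: 25678 → 12839; 12839 is odd.
So 25678 = 2^1 · 12839.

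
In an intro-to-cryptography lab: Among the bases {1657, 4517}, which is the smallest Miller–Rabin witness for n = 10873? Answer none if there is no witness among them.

n − 1 = 10872 = 2^3 · 1359, so s = 3 and d = 1359.
Base 1657: x_0 = 1657^1359 mod 10873 = 5662. x_0 is neither 1 nor 10872, so continue squaring. x_1 = 5662^2 mod 10873 = 4640. x_2 = 4640^2 mod 10873 = 1060. Reached i = s−1 = 2 without hitting −1: 1657 is a Miller–Rabin witness and 10873 is composite.
Base 4517: x_0 = 4517^1359 mod 10873 = 4514. x_0 is neither 1 nor 10872, so continue squaring. x_1 = 4514^2 mod 10873 = 194. x_2 = 194^2 mod 10873 = 5017. Reached i = s−1 = 2 without hitting −1: 4517 is a Miller–Rabin witness and 10873 is composite.
The smallest witness among the given bases is 1657.

1657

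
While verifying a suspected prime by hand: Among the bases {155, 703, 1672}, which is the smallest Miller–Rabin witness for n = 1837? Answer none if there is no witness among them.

n − 1 = 1836 = 2^2 · 459, so s = 2 and d = 459.
Base 155: x_0 = 155^459 mod 1837 = 848. x_0 is neither 1 nor 1836, so continue squaring. x_1 = 848^2 mod 1837 = 837. Reached i = s−1 = 1 without hitting −1: 155 is a Miller–Rabin witness and 1837 is composite.
Base 703: x_0 = 703^459 mod 1837 = 637. x_0 is neither 1 nor 1836, so continue squaring. x_1 = 637^2 mod 1837 = 1629. Reached i = s−1 = 1 without hitting −1: 703 is a Miller–Rabin witness and 1837 is composite.
Base 1672: x_0 = 1672^459 mod 1837 = 616. x_0 is neither 1 nor 1836, so continue squaring. x_1 = 616^2 mod 1837 = 1034. Reached i = s−1 = 1 without hitting −1: 1672 is a Miller–Rabin witness and 1837 is composite.
The smallest witness among the given bases is 155.

155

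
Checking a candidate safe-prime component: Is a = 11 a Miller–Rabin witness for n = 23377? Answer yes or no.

no

n − 1 = 23376 = 2^4 · 1461, so s = 4 and d = 1461.
By repeated squaring, 11^1461 ≡ 21164 (mod 23377).
x_0 = 11^1461 mod 23377 = 21164.
x_0 is neither 1 nor 23376, so continue squaring.
x_1 = 21164^2 mod 23377 = 11576.
x_2 = 11576^2 mod 23377 = 6812.
x_3 = 6812^2 mod 23377 = 23376.
x_3 ≡ −1, so 11 is not a witness.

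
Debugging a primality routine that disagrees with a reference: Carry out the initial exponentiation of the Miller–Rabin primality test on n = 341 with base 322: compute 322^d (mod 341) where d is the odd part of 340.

n − 1 = 340 = 2^2 · 85, so s = 2 and d = 85.
Repeated squaring mod 341: 322^1 ≡ 322, 322^2 ≡ 20, 322^4 ≡ 59, 322^8 ≡ 71, 322^16 ≡ 267, 322^32 ≡ 20, 322^64 ≡ 59.
85 = 64 + 16 + 4 + 1, so 322^85 ≡ 59·267·59·322 ≡ 254 (mod 341).

254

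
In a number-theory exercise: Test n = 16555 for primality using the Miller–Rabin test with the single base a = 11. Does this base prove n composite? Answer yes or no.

n − 1 = 16554 = 2^1 · 8277, so s = 1 and d = 8277.
Repeated squaring mod 16555: 11^1 ≡ 11, 11^2 ≡ 121, 11^4 ≡ 14641, 11^8 ≡ 4741, 11^16 ≡ 11946, 11^32 ≡ 2816, 11^64 ≡ 11, 11^128 ≡ 121, 11^256 ≡ 14641, 11^512 ≡ 4741, 11^1024 ≡ 11946, 11^2048 ≡ 2816, 11^4096 ≡ 11, 11^8192 ≡ 121.
8277 = 8192 + 64 + 16 + 4 + 1, so 11^8277 ≡ 121·11·11946·14641·11 ≡ 1331 (mod 16555).
x_0 = 11^8277 mod 16555 = 1331.
x_0 ∉ {1, 16554} and s = 1, so 11 is a Miller–Rabin witness and 16555 is composite.

yes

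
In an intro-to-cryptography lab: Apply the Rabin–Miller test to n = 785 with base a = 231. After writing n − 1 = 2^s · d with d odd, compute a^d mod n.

671

n − 1 = 784 = 2^4 · 49, so s = 4 and d = 49.
231^49 mod 785 = 671.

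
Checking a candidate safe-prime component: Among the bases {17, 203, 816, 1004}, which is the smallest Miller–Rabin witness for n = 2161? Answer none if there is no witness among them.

n − 1 = 2160 = 2^4 · 135, so s = 4 and d = 135.
Base 17: x_0 = 17^135 mod 2161 = 335. x_0 is neither 1 nor 2160, so continue squaring. x_1 = 335^2 mod 2161 = 2014. x_2 = 2014^2 mod 2161 = 2160. x_2 ≡ −1, so 17 is not a witness.
Base 203: x_0 = 203^135 mod 2161 = 335. x_0 is neither 1 nor 2160, so continue squaring. x_1 = 335^2 mod 2161 = 2014. x_2 = 2014^2 mod 2161 = 2160. x_2 ≡ −1, so 203 is not a witness.
Base 816: x_0 = 816^135 mod 2161 = 2014. x_0 is neither 1 nor 2160, so continue squaring. x_1 = 2014^2 mod 2161 = 2160. x_1 ≡ −1, so 816 is not a witness.
Base 1004: x_0 = 1004^135 mod 2161 = 2160. x_0 = 2160 ≡ −1, so 1004 is not a witness.
No listed base is a witness for 2161.

none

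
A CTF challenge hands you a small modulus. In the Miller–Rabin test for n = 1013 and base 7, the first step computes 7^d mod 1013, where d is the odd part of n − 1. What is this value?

n − 1 = 1012 = 2^2 · 253, so s = 2 and d = 253.
7^253 mod 1013 = 968.

968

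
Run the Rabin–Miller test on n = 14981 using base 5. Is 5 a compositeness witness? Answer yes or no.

no

n − 1 = 14980 = 2^2 · 3745, so s = 2 and d = 3745.
x_0 = 5^3745 mod 14981 = 1.
x_0 = 1, so 5 is not a witness.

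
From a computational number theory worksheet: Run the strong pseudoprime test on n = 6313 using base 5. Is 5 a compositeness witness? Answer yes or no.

n − 1 = 6312 = 2^3 · 789, so s = 3 and d = 789.
x_0 = 5^789 mod 6313 = 285.
x_0 is neither 1 nor 6312, so continue squaring.
x_1 = 285^2 mod 6313 = 5469.
x_2 = 5469^2 mod 6313 = 5280.
Reached i = s−1 = 2 without hitting −1: 5 is a Miller–Rabin witness and 6313 is composite.

yes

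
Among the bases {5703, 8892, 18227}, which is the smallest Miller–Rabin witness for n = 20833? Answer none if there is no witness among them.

n − 1 = 20832 = 2^5 · 651, so s = 5 and d = 651.
Base 5703: x_0 = 5703^651 mod 20833 = 12913. x_0 is neither 1 nor 20832, so continue squaring. x_1 = 12913^2 mod 20833 = 19070. x_2 = 19070^2 mod 20833 = 4052. x_3 = 4052^2 mod 20833 = 2300. x_4 = 2300^2 mod 20833 = 19251. Reached i = s−1 = 4 without hitting −1: 5703 is a Miller–Rabin witness and 20833 is composite.
Base 8892: x_0 = 8892^651 mod 20833 = 8624. x_0 is neither 1 nor 20832, so continue squaring. x_1 = 8624^2 mod 20833 = 20399. x_2 = 20399^2 mod 20833 = 859. x_3 = 859^2 mod 20833 = 8726. x_4 = 8726^2 mod 20833 = 19294. Reached i = s−1 = 4 without hitting −1: 8892 is a Miller–Rabin witness and 20833 is composite.
Base 18227: x_0 = 18227^651 mod 20833 = 3208. x_0 is neither 1 nor 20832, so continue squaring. x_1 = 3208^2 mod 20833 = 20595. x_2 = 20595^2 mod 20833 = 14978. x_3 = 14978^2 mod 20833 = 10740. x_4 = 10740^2 mod 20833 = 16112. Reached i = s−1 = 4 without hitting −1: 18227 is a Miller–Rabin witness and 20833 is composite.
The smallest witness among the given bases is 5703.

5703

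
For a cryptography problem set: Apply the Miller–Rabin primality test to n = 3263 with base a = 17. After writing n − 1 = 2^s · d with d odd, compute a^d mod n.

907

n − 1 = 3262 = 2^1 · 1631, so s = 1 and d = 1631.
Repeated squaring mod 3263: 17^1 ≡ 17, 17^2 ≡ 289, 17^4 ≡ 1946, 17^8 ≡ 1836, 17^16 ≡ 217, 17^32 ≡ 1407, 17^64 ≡ 2271, 17^128 ≡ 1901, 17^256 ≡ 1660, 17^512 ≡ 1628, 17^1024 ≡ 828.
1631 = 1024 + 512 + 64 + 16 + 8 + 4 + 2 + 1, so 17^1631 ≡ 828·1628·2271·217·1836·1946·289·17 ≡ 907 (mod 3263).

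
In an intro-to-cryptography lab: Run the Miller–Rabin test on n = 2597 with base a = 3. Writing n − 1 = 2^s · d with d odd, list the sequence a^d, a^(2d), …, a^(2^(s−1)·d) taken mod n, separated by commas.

724, 2179

n − 1 = 2596 = 2^2 · 649, so s = 2 and d = 649.
x_0 = 3^649 mod 2597 = 724.
x_1 = 724^2 mod 2597 = 2179.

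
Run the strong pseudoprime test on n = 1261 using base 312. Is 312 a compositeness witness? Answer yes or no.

n − 1 = 1260 = 2^2 · 315, so s = 2 and d = 315.
By repeated squaring, 312^315 ≡ 624 (mod 1261).
x_0 = 312^315 mod 1261 = 624.
x_0 is neither 1 nor 1260, so continue squaring.
x_1 = 624^2 mod 1261 = 988.
Reached i = s−1 = 1 without hitting −1: 312 is a Miller–Rabin witness and 1261 is composite.

yes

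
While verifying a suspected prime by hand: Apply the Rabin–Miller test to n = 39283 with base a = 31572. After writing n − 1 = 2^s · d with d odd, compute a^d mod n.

n − 1 = 39282 = 2^1 · 19641, so s = 1 and d = 19641.
31572^19641 mod 39283 = 35669.

35669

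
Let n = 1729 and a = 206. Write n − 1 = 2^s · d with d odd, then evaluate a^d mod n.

n − 1 = 1728 = 2^6 · 27, so s = 6 and d = 27.
By repeated squaring, 206^27 ≡ 1084 (mod 1729).

1084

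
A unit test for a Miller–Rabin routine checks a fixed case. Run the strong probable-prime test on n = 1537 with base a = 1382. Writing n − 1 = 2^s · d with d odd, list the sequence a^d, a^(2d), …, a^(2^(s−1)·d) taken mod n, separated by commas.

n − 1 = 1536 = 2^9 · 3, so s = 9 and d = 3.
x_0 = 1382^3 mod 1537 = 276.
x_1 = 276^2 mod 1537 = 863.
x_2 = 863^2 mod 1537 = 861.
x_3 = 861^2 mod 1537 = 487.
x_4 = 487^2 mod 1537 = 471.
x_5 = 471^2 mod 1537 = 513.
x_6 = 513^2 mod 1537 = 342.
x_7 = 342^2 mod 1537 = 152.
x_8 = 152^2 mod 1537 = 49.

276, 863, 861, 487, 471, 513, 342, 152, 49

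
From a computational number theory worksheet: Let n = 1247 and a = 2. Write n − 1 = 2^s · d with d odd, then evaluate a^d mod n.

n − 1 = 1246 = 2^1 · 623, so s = 1 and d = 623.
2^623 mod 1247 = 128.

128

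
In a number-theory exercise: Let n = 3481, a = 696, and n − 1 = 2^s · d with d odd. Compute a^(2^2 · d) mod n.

n − 1 = 3480 = 2^3 · 435, so s = 3 and d = 435.
x_0 = 696^435 mod 3481 = 2182.
x_1 = 2182^2 mod 3481 = 2597.
x_2 = 2597^2 mod 3481 = 1712.

1712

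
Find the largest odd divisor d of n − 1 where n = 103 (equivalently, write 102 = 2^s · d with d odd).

51

Halving: 102 → 51; 51 is odd.
So 102 = 2^1 · 51.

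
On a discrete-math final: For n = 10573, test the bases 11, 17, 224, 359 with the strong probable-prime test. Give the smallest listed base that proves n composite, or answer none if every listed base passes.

11

n − 1 = 10572 = 2^2 · 2643, so s = 2 and d = 2643.
Base 11: x_0 = 11^2643 mod 10573 = 6957. x_0 is neither 1 nor 10572, so continue squaring. x_1 = 6957^2 mod 10573 = 7228. Reached i = s−1 = 1 without hitting −1: 11 is a Miller–Rabin witness and 10573 is composite.
Base 17: x_0 = 17^2643 mod 10573 = 8570. x_0 is neither 1 nor 10572, so continue squaring. x_1 = 8570^2 mod 10573 = 4842. Reached i = s−1 = 1 without hitting −1: 17 is a Miller–Rabin witness and 10573 is composite.
Base 224: x_0 = 224^2643 mod 10573 = 3652. x_0 is neither 1 nor 10572, so continue squaring. x_1 = 3652^2 mod 10573 = 4551. Reached i = s−1 = 1 without hitting −1: 224 is a Miller–Rabin witness and 10573 is composite.
Base 359: x_0 = 359^2643 mod 10573 = 2079. x_0 is neither 1 nor 10572, so continue squaring. x_1 = 2079^2 mod 10573 = 8457. Reached i = s−1 = 1 without hitting −1: 359 is a Miller–Rabin witness and 10573 is composite.
The smallest witness among the given bases is 11.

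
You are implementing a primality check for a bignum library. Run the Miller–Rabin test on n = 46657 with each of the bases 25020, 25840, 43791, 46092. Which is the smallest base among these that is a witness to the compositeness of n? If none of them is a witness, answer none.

25840

n − 1 = 46656 = 2^6 · 729, so s = 6 and d = 729.
Base 25020: x_0 = 25020^729 mod 46657 = 5260. x_0 is neither 1 nor 46656, so continue squaring. x_1 = 5260^2 mod 46657 = 46656. x_1 ≡ −1, so 25020 is not a witness.
Base 25840: x_0 = 25840^729 mod 46657 = 20307. x_0 is neither 1 nor 46656, so continue squaring. x_1 = 20307^2 mod 46657 = 19683. x_2 = 19683^2 mod 46657 = 27418. x_3 = 27418^2 mod 46657 = 9140. x_4 = 9140^2 mod 46657 = 23570. x_5 = 23570^2 mod 46657 = 1. x_5 = 1 but x_4 ≠ ±1, a nontrivial square root of 1 — 25840 is a witness and 46657 is composite.
Base 43791: x_0 = 43791^729 mod 46657 = 24747. x_0 is neither 1 nor 46656, so continue squaring. x_1 = 24747^2 mod 46657 = 40884. x_2 = 40884^2 mod 46657 = 14431. x_3 = 14431^2 mod 46657 = 23570. x_4 = 23570^2 mod 46657 = 1. x_4 = 1 but x_3 ≠ ±1, a nontrivial square root of 1 — 43791 is a witness and 46657 is composite.
Base 46092: x_0 = 46092^729 mod 46657 = 29895. x_0 is neither 1 nor 46656, so continue squaring. x_1 = 29895^2 mod 46657 = 42847. x_2 = 42847^2 mod 46657 = 5773. x_3 = 5773^2 mod 46657 = 14431. x_4 = 14431^2 mod 46657 = 23570. x_5 = 23570^2 mod 46657 = 1. x_5 = 1 but x_4 ≠ ±1, a nontrivial square root of 1 — 46092 is a witness and 46657 is composite.
The smallest witness among the given bases is 25840.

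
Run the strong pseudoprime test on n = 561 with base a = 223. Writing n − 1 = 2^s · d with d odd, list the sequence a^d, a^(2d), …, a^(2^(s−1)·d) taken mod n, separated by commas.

331, 166, 67, 1

n − 1 = 560 = 2^4 · 35, so s = 4 and d = 35.
x_0 = 223^35 mod 561 = 331.
x_1 = 331^2 mod 561 = 166.
x_2 = 166^2 mod 561 = 67.
x_3 = 67^2 mod 561 = 1.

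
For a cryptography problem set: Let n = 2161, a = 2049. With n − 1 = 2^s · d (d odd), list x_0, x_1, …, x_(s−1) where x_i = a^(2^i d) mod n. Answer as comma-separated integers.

227, 1826, 2014, 2160

n − 1 = 2160 = 2^4 · 135, so s = 4 and d = 135.
x_0 = 2049^135 mod 2161 = 227.
x_1 = 227^2 mod 2161 = 1826.
x_2 = 1826^2 mod 2161 = 2014.
x_3 = 2014^2 mod 2161 = 2160.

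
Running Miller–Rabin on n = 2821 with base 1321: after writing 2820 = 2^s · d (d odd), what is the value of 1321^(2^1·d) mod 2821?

n − 1 = 2820 = 2^2 · 705, so s = 2 and d = 705.
x_0 = 1321^705 mod 2821 = 125.
x_1 = 125^2 mod 2821 = 1520.

1520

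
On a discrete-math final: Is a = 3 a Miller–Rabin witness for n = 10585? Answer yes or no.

n − 1 = 10584 = 2^3 · 1323, so s = 3 and d = 1323.
x_0 = 3^1323 mod 10585 = 8422.
x_0 is neither 1 nor 10584, so continue squaring.
x_1 = 8422^2 mod 10585 = 10584.
x_1 ≡ −1, so 3 is not a witness.

no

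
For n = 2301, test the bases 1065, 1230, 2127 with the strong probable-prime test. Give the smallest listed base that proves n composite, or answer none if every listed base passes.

1065

n − 1 = 2300 = 2^2 · 575, so s = 2 and d = 575.
Base 1065: x_0 = 1065^575 mod 2301 = 1728. x_0 is neither 1 nor 2300, so continue squaring. x_1 = 1728^2 mod 2301 = 1587. Reached i = s−1 = 1 without hitting −1: 1065 is a Miller–Rabin witness and 2301 is composite.
Base 1230: x_0 = 1230^575 mod 2301 = 1422. x_0 is neither 1 nor 2300, so continue squaring. x_1 = 1422^2 mod 2301 = 1806. Reached i = s−1 = 1 without hitting −1: 1230 is a Miller–Rabin witness and 2301 is composite.
Base 2127: x_0 = 2127^575 mod 2301 = 135. x_0 is neither 1 nor 2300, so continue squaring. x_1 = 135^2 mod 2301 = 2118. Reached i = s−1 = 1 without hitting −1: 2127 is a Miller–Rabin witness and 2301 is composite.
The smallest witness among the given bases is 1065.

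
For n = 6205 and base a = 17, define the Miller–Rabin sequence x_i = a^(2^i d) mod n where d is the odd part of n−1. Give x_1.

n − 1 = 6204 = 2^2 · 1551, so s = 2 and d = 1551.
By repeated squaring, 17^1551 ≡ 2533 (mod 6205).
x_0 = 2533.
x_1 = 2533^2 mod 6205 = 119.

119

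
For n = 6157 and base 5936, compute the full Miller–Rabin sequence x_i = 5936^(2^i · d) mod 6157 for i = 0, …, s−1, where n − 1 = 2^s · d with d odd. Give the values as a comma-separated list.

3249, 2903

n − 1 = 6156 = 2^2 · 1539, so s = 2 and d = 1539.
x_0 = 5936^1539 mod 6157 = 3249.
x_1 = 3249^2 mod 6157 = 2903.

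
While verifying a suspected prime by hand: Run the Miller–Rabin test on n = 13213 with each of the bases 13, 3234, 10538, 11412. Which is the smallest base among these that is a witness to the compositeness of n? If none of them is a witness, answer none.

13

n − 1 = 13212 = 2^2 · 3303, so s = 2 and d = 3303.
Base 13: x_0 = 13^3303 mod 13213 = 10721. x_0 is neither 1 nor 13212, so continue squaring. x_1 = 10721^2 mod 13213 = 13167. Reached i = s−1 = 1 without hitting −1: 13 is a Miller–Rabin witness and 13213 is composite.
Base 3234: x_0 = 3234^3303 mod 13213 = 12201. x_0 is neither 1 nor 13212, so continue squaring. x_1 = 12201^2 mod 13213 = 6743. Reached i = s−1 = 1 without hitting −1: 3234 is a Miller–Rabin witness and 13213 is composite.
Base 10538: x_0 = 10538^3303 mod 13213 = 1012. x_0 is neither 1 nor 13212, so continue squaring. x_1 = 1012^2 mod 13213 = 6743. Reached i = s−1 = 1 without hitting −1: 10538 is a Miller–Rabin witness and 13213 is composite.
Base 11412: x_0 = 11412^3303 mod 13213 = 12729. x_0 is neither 1 nor 13212, so continue squaring. x_1 = 12729^2 mod 13213 = 9635. Reached i = s−1 = 1 without hitting −1: 11412 is a Miller–Rabin witness and 13213 is composite.
The smallest witness among the given bases is 13.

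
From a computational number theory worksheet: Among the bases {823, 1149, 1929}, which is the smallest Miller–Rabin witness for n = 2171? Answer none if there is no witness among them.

n − 1 = 2170 = 2^1 · 1085, so s = 1 and d = 1085.
Base 823: x_0 = 823^1085 mod 2171 = 1479. x_0 ∉ {1, 2170} and s = 1, so 823 is a Miller–Rabin witness and 2171 is composite.
Base 1149: x_0 = 1149^1085 mod 2171 = 590. x_0 ∉ {1, 2170} and s = 1, so 1149 is a Miller–Rabin witness and 2171 is composite.
Base 1929: x_0 = 1929^1085 mod 2171 = 915. x_0 ∉ {1, 2170} and s = 1, so 1929 is a Miller–Rabin witness and 2171 is composite.
The smallest witness among the given bases is 823.

823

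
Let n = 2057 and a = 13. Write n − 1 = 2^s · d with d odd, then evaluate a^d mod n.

1679

n − 1 = 2056 = 2^3 · 257, so s = 3 and d = 257.
13^257 mod 2057 = 1679.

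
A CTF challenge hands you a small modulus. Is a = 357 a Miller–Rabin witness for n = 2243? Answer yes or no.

n − 1 = 2242 = 2^1 · 1121, so s = 1 and d = 1121.
x_0 = 357^1121 mod 2243 = 1.
x_0 = 1, so 357 is not a witness.

no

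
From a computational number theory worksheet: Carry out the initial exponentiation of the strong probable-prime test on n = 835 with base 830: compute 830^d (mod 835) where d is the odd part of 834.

n − 1 = 834 = 2^1 · 417, so s = 1 and d = 417.
Repeated squaring mod 835: 830^1 ≡ 830, 830^2 ≡ 25, 830^4 ≡ 625, 830^8 ≡ 680, 830^16 ≡ 645, 830^32 ≡ 195, 830^64 ≡ 450, 830^128 ≡ 430, 830^256 ≡ 365.
417 = 256 + 128 + 32 + 1, so 830^417 ≡ 365·430·195·830 ≡ 25 (mod 835).

25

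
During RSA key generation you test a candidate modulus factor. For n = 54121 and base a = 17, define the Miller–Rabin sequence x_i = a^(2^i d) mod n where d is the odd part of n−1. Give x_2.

54120

n − 1 = 54120 = 2^3 · 6765, so s = 3 and d = 6765.
x_0 = 17^6765 mod 54121 = 41060.
x_1 = 41060^2 mod 54121 = 329.
x_2 = 329^2 mod 54121 = 54120.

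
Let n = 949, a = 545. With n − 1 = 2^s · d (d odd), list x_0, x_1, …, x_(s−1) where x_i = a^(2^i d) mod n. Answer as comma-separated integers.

883, 560

n − 1 = 948 = 2^2 · 237, so s = 2 and d = 237.
x_0 = 545^237 mod 949 = 883.
x_1 = 883^2 mod 949 = 560.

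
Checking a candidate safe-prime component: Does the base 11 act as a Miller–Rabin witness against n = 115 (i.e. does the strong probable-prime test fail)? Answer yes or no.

n − 1 = 114 = 2^1 · 57, so s = 1 and d = 57.
x_0 = 11^57 mod 115 = 86.
x_0 ∉ {1, 114} and s = 1, so 11 is a Miller–Rabin witness and 115 is composite.

yes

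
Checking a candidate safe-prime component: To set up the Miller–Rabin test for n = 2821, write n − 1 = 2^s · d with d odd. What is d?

705

Halving: 2820 → 1410 → 705; 705 is odd.
So 2820 = 2^2 · 705.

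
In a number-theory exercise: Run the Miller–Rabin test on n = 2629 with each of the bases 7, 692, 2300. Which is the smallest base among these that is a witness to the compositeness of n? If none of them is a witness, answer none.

7

n − 1 = 2628 = 2^2 · 657, so s = 2 and d = 657.
Base 7: x_0 = 7^657 mod 2629 = 1260. x_0 is neither 1 nor 2628, so continue squaring. x_1 = 1260^2 mod 2629 = 2313. Reached i = s−1 = 1 without hitting −1: 7 is a Miller–Rabin witness and 2629 is composite.
Base 692: x_0 = 692^657 mod 2629 = 2133. x_0 is neither 1 nor 2628, so continue squaring. x_1 = 2133^2 mod 2629 = 1519. Reached i = s−1 = 1 without hitting −1: 692 is a Miller–Rabin witness and 2629 is composite.
Base 2300: x_0 = 2300^657 mod 2629 = 1816. x_0 is neither 1 nor 2628, so continue squaring. x_1 = 1816^2 mod 2629 = 1090. Reached i = s−1 = 1 without hitting −1: 2300 is a Miller–Rabin witness and 2629 is composite.
The smallest witness among the given bases is 7.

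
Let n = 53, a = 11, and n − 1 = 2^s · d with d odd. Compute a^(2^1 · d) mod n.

1

n − 1 = 52 = 2^2 · 13, so s = 2 and d = 13.
x_0 = 11^13 mod 53 = 52.
x_1 = 52^2 mod 53 = 1.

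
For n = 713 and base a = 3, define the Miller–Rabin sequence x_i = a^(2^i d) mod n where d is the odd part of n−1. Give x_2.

n − 1 = 712 = 2^3 · 89, so s = 3 and d = 89.
By repeated squaring, 3^89 ≡ 486 (mod 713).
x_0 = 486.
x_1 = 486^2 mod 713 = 193.
x_2 = 193^2 mod 713 = 173.

173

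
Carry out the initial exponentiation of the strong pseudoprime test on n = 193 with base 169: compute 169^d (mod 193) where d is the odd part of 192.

n − 1 = 192 = 2^6 · 3, so s = 6 and d = 3.
169^3 mod 193 = 72.

72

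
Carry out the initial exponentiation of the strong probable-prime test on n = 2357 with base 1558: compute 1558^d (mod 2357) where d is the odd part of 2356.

633

n − 1 = 2356 = 2^2 · 589, so s = 2 and d = 589.
1558^589 mod 2357 = 633.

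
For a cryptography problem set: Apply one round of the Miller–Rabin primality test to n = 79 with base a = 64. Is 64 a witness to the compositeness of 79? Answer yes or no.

n − 1 = 78 = 2^1 · 39, so s = 1 and d = 39.
x_0 = 64^39 mod 79 = 1.
x_0 = 1, so 64 is not a witness.

no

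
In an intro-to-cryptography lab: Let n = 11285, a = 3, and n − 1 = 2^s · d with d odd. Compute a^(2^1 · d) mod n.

7634

n − 1 = 11284 = 2^2 · 2821, so s = 2 and d = 2821.
Repeated squaring mod 11285: 3^1 ≡ 3, 3^2 ≡ 9, 3^4 ≡ 81, 3^8 ≡ 6561, 3^16 ≡ 5731, 3^32 ≡ 5011, 3^64 ≡ 996, 3^128 ≡ 10221, 3^256 ≡ 3596, 3^512 ≡ 9891, 3^1024 ≡ 2216, 3^2048 ≡ 1681.
2821 = 2048 + 512 + 256 + 4 + 1, so 3^2821 ≡ 1681·9891·3596·81·3 ≡ 918 (mod 11285).
x_0 = 918.
x_1 = 918^2 mod 11285 = 7634.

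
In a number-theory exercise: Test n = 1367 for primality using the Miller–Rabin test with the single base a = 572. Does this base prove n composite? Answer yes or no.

no

n − 1 = 1366 = 2^1 · 683, so s = 1 and d = 683.
Repeated squaring mod 1367: 572^1 ≡ 572, 572^2 ≡ 471, 572^4 ≡ 387, 572^8 ≡ 766, 572^16 ≡ 313, 572^32 ≡ 912, 572^64 ≡ 608, 572^128 ≡ 574, 572^256 ≡ 29, 572^512 ≡ 841.
683 = 512 + 128 + 32 + 8 + 2 + 1, so 572^683 ≡ 841·574·912·766·471·572 ≡ 1 (mod 1367).
x_0 = 572^683 mod 1367 = 1.
x_0 = 1, so 572 is not a witness.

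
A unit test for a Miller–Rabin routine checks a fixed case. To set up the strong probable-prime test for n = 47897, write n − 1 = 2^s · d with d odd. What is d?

Halving: 47896 → 23948 → 11974 → 5987; 5987 is odd.
So 47896 = 2^3 · 5987.

5987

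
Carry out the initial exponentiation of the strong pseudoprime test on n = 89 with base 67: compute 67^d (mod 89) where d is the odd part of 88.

n − 1 = 88 = 2^3 · 11, so s = 3 and d = 11.
67^11 mod 89 = 1.

1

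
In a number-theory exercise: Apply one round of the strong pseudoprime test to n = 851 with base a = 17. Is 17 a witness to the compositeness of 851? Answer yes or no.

n − 1 = 850 = 2^1 · 425, so s = 1 and d = 425.
x_0 = 17^425 mod 851 = 227.
x_0 ∉ {1, 850} and s = 1, so 17 is a Miller–Rabin witness and 851 is composite.

yes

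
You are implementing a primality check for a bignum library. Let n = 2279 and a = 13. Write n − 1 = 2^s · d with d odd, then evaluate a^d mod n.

n − 1 = 2278 = 2^1 · 1139, so s = 1 and d = 1139.
Repeated squaring mod 2279: 13^1 ≡ 13, 13^2 ≡ 169, 13^4 ≡ 1213, 13^8 ≡ 1414, 13^16 ≡ 713, 13^32 ≡ 152, 13^64 ≡ 314, 13^128 ≡ 599, 13^256 ≡ 998, 13^512 ≡ 81, 13^1024 ≡ 2003.
1139 = 1024 + 64 + 32 + 16 + 2 + 1, so 13^1139 ≡ 2003·314·152·713·169·13 ≡ 1149 (mod 2279).

1149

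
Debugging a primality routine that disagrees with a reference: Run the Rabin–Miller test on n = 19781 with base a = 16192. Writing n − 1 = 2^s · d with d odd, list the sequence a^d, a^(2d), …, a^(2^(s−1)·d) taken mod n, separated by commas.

15477, 9400

n − 1 = 19780 = 2^2 · 4945, so s = 2 and d = 4945.
x_0 = 16192^4945 mod 19781 = 15477.
x_1 = 15477^2 mod 19781 = 9400.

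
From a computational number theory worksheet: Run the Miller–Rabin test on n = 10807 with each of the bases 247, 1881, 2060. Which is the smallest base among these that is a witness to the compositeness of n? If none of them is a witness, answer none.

n − 1 = 10806 = 2^1 · 5403, so s = 1 and d = 5403.
Base 247: x_0 = 247^5403 mod 10807 = 3053. x_0 ∉ {1, 10806} and s = 1, so 247 is a Miller–Rabin witness and 10807 is composite.
Base 1881: x_0 = 1881^5403 mod 10807 = 2900. x_0 ∉ {1, 10806} and s = 1, so 1881 is a Miller–Rabin witness and 10807 is composite.
Base 2060: x_0 = 2060^5403 mod 10807 = 5521. x_0 ∉ {1, 10806} and s = 1, so 2060 is a Miller–Rabin witness and 10807 is composite.
The smallest witness among the given bases is 247.

247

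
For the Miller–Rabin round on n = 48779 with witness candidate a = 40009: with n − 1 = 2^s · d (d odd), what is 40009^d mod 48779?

1

n − 1 = 48778 = 2^1 · 24389, so s = 1 and d = 24389.
40009^24389 mod 48779 = 1.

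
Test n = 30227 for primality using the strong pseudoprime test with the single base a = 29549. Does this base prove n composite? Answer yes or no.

n − 1 = 30226 = 2^1 · 15113, so s = 1 and d = 15113.
x_0 = 29549^15113 mod 30227 = 4302.
x_0 ∉ {1, 30226} and s = 1, so 29549 is a Miller–Rabin witness and 30227 is composite.

yes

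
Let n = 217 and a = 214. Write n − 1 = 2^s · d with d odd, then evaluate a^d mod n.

8

n − 1 = 216 = 2^3 · 27, so s = 3 and d = 27.
214^27 mod 217 = 8.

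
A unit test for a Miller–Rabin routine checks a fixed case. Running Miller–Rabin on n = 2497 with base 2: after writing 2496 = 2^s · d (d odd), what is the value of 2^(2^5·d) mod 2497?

1103

n − 1 = 2496 = 2^6 · 39, so s = 6 and d = 39.
x_0 = 2^39 mod 2497 = 963.
x_1 = 963^2 mod 2497 = 982.
x_2 = 982^2 mod 2497 = 482.
x_3 = 482^2 mod 2497 = 103.
x_4 = 103^2 mod 2497 = 621.
x_5 = 621^2 mod 2497 = 1103.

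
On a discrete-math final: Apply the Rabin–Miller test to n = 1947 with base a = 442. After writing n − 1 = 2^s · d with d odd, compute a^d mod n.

481

n − 1 = 1946 = 2^1 · 973, so s = 1 and d = 973.
By repeated squaring, 442^973 ≡ 481 (mod 1947).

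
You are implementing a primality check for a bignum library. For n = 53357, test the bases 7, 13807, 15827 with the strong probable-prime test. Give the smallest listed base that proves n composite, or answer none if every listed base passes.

n − 1 = 53356 = 2^2 · 13339, so s = 2 and d = 13339.
Base 7: x_0 = 7^13339 mod 53357 = 33885. x_0 is neither 1 nor 53356, so continue squaring. x_1 = 33885^2 mod 53357 = 3942. Reached i = s−1 = 1 without hitting −1: 7 is a Miller–Rabin witness and 53357 is composite.
Base 13807: x_0 = 13807^13339 mod 53357 = 13215. x_0 is neither 1 nor 53356, so continue squaring. x_1 = 13215^2 mod 53357 = 52121. Reached i = s−1 = 1 without hitting −1: 13807 is a Miller–Rabin witness and 53357 is composite.
Base 15827: x_0 = 15827^13339 mod 53357 = 22697. x_0 is neither 1 nor 53356, so continue squaring. x_1 = 22697^2 mod 53357 = 45331. Reached i = s−1 = 1 without hitting −1: 15827 is a Miller–Rabin witness and 53357 is composite.
The smallest witness among the given bases is 7.

7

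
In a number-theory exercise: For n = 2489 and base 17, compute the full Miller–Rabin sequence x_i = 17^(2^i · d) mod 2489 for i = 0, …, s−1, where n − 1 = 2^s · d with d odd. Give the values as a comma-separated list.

n − 1 = 2488 = 2^3 · 311, so s = 3 and d = 311.
x_0 = 17^311 mod 2489 = 766.
x_1 = 766^2 mod 2489 = 1841.
x_2 = 1841^2 mod 2489 = 1752.

766, 1841, 1752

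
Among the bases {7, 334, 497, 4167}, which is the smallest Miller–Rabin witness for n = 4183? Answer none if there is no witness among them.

n − 1 = 4182 = 2^1 · 2091, so s = 1 and d = 2091.
Base 7: x_0 = 7^2091 mod 4183 = 118. x_0 ∉ {1, 4182} and s = 1, so 7 is a Miller–Rabin witness and 4183 is composite.
Base 334: x_0 = 334^2091 mod 4183 = 156. x_0 ∉ {1, 4182} and s = 1, so 334 is a Miller–Rabin witness and 4183 is composite.
Base 497: x_0 = 497^2091 mod 4183 = 1412. x_0 ∉ {1, 4182} and s = 1, so 497 is a Miller–Rabin witness and 4183 is composite.
Base 4167: x_0 = 4167^2091 mod 4183 = 696. x_0 ∉ {1, 4182} and s = 1, so 4167 is a Miller–Rabin witness and 4183 is composite.
The smallest witness among the given bases is 7.

7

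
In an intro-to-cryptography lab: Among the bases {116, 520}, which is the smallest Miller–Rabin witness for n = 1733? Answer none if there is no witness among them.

n − 1 = 1732 = 2^2 · 433, so s = 2 and d = 433.
Base 116: x_0 = 116^433 mod 1733 = 1. x_0 = 1, so 116 is not a witness.
Base 520: x_0 = 520^433 mod 1733 = 1732. x_0 = 1732 ≡ −1, so 520 is not a witness.
No listed base is a witness for 1733.

none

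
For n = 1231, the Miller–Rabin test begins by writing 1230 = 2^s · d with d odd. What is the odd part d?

615

Halving: 1230 → 615; 615 is odd.
So 1230 = 2^1 · 615.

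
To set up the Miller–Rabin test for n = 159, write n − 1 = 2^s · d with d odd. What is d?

79

Halving: 158 → 79; 79 is odd.
So 158 = 2^1 · 79.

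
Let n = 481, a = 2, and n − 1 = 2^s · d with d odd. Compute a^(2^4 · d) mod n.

417

n − 1 = 480 = 2^5 · 15, so s = 5 and d = 15.
x_0 = 2^15 mod 481 = 60.
x_1 = 60^2 mod 481 = 233.
x_2 = 233^2 mod 481 = 417.
x_3 = 417^2 mod 481 = 248.
x_4 = 248^2 mod 481 = 417.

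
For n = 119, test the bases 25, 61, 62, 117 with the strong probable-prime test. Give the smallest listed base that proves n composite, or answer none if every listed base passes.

n − 1 = 118 = 2^1 · 59, so s = 1 and d = 59.
Base 25: x_0 = 25^59 mod 119 = 2. x_0 ∉ {1, 118} and s = 1, so 25 is a Miller–Rabin witness and 119 is composite.
Base 61: x_0 = 61^59 mod 119 = 3. x_0 ∉ {1, 118} and s = 1, so 61 is a Miller–Rabin witness and 119 is composite.
Base 62: x_0 = 62^59 mod 119 = 97. x_0 ∉ {1, 118} and s = 1, so 62 is a Miller–Rabin witness and 119 is composite.
Base 117: x_0 = 117^59 mod 119 = 94. x_0 ∉ {1, 118} and s = 1, so 117 is a Miller–Rabin witness and 119 is composite.
The smallest witness among the given bases is 25.

25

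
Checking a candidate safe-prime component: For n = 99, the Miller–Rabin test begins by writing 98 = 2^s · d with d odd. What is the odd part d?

49

Halving: 98 → 49; 49 is odd.
So 98 = 2^1 · 49.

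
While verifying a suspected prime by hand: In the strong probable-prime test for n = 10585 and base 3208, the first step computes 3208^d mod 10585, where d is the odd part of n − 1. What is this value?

2627

n − 1 = 10584 = 2^3 · 1323, so s = 3 and d = 1323.
Repeated squaring mod 10585: 3208^1 ≡ 3208, 3208^2 ≡ 2644, 3208^4 ≡ 4636, 3208^8 ≡ 4946, 3208^16 ≡ 981, 3208^32 ≡ 9711, 3208^64 ≡ 1756, 3208^128 ≡ 3301, 3208^256 ≡ 4636, 3208^512 ≡ 4946, 3208^1024 ≡ 981.
1323 = 1024 + 256 + 32 + 8 + 2 + 1, so 3208^1323 ≡ 981·4636·9711·4946·2644·3208 ≡ 2627 (mod 10585).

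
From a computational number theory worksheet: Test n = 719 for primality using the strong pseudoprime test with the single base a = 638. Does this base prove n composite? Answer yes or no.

n − 1 = 718 = 2^1 · 359, so s = 1 and d = 359.
x_0 = 638^359 mod 719 = 718.
x_0 = 718 ≡ −1, so 638 is not a witness.

no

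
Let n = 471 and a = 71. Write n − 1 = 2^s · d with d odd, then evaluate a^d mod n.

n − 1 = 470 = 2^1 · 235, so s = 1 and d = 235.
Repeated squaring mod 471: 71^1 ≡ 71, 71^2 ≡ 331, 71^4 ≡ 289, 71^8 ≡ 154, 71^16 ≡ 166, 71^32 ≡ 238, 71^64 ≡ 124, 71^128 ≡ 304.
235 = 128 + 64 + 32 + 8 + 2 + 1, so 71^235 ≡ 304·124·238·154·331·71 ≡ 71 (mod 471).

71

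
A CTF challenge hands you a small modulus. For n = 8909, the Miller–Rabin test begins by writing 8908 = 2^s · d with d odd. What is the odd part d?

2227

Halving: 8908 → 4454 → 2227; 2227 is odd.
So 8908 = 2^2 · 2227.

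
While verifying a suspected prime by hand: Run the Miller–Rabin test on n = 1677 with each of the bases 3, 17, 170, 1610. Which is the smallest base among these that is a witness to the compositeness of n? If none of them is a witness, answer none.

3

n − 1 = 1676 = 2^2 · 419, so s = 2 and d = 419.
Base 3: x_0 = 3^419 mod 1677 = 1491. x_0 is neither 1 nor 1676, so continue squaring. x_1 = 1491^2 mod 1677 = 1056. Reached i = s−1 = 1 without hitting −1: 3 is a Miller–Rabin witness and 1677 is composite.
Base 17: x_0 = 17^419 mod 1677 = 296. x_0 is neither 1 nor 1676, so continue squaring. x_1 = 296^2 mod 1677 = 412. Reached i = s−1 = 1 without hitting −1: 17 is a Miller–Rabin witness and 1677 is composite.
Base 170: x_0 = 170^419 mod 1677 = 365. x_0 is neither 1 nor 1676, so continue squaring. x_1 = 365^2 mod 1677 = 742. Reached i = s−1 = 1 without hitting −1: 170 is a Miller–Rabin witness and 1677 is composite.
Base 1610: x_0 = 1610^419 mod 1677 = 851. x_0 is neither 1 nor 1676, so continue squaring. x_1 = 851^2 mod 1677 = 1414. Reached i = s−1 = 1 without hitting −1: 1610 is a Miller–Rabin witness and 1677 is composite.
The smallest witness among the given bases is 3.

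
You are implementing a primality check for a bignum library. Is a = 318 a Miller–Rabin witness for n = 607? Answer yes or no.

n − 1 = 606 = 2^1 · 303, so s = 1 and d = 303.
x_0 = 318^303 mod 607 = 606.
x_0 = 606 ≡ −1, so 318 is not a witness.

no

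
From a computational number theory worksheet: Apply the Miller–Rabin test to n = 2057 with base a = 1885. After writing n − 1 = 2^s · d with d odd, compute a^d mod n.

n − 1 = 2056 = 2^3 · 257, so s = 3 and d = 257.
Repeated squaring mod 2057: 1885^1 ≡ 1885, 1885^2 ≡ 786, 1885^4 ≡ 696, 1885^8 ≡ 1021, 1885^16 ≡ 1599, 1885^32 ≡ 2007, 1885^64 ≡ 443, 1885^128 ≡ 834, 1885^256 ≡ 290.
257 = 256 + 1, so 1885^257 ≡ 290·1885 ≡ 1545 (mod 2057).

1545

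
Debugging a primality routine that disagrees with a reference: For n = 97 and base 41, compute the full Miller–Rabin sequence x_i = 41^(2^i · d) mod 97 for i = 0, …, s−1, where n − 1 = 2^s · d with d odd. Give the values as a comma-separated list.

51, 79, 33, 22, 96

n − 1 = 96 = 2^5 · 3, so s = 5 and d = 3.
x_0 = 41^3 mod 97 = 51.
x_1 = 51^2 mod 97 = 79.
x_2 = 79^2 mod 97 = 33.
x_3 = 33^2 mod 97 = 22.
x_4 = 22^2 mod 97 = 96.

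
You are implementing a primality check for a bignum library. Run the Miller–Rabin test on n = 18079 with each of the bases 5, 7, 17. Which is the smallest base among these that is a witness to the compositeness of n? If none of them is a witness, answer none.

n − 1 = 18078 = 2^1 · 9039, so s = 1 and d = 9039.
Base 5: x_0 = 5^9039 mod 18079 = 583. x_0 ∉ {1, 18078} and s = 1, so 5 is a Miller–Rabin witness and 18079 is composite.
Base 7: x_0 = 7^9039 mod 18079 = 8886. x_0 ∉ {1, 18078} and s = 1, so 7 is a Miller–Rabin witness and 18079 is composite.
Base 17: x_0 = 17^9039 mod 18079 = 2733. x_0 ∉ {1, 18078} and s = 1, so 17 is a Miller–Rabin witness and 18079 is composite.
The smallest witness among the given bases is 5.

5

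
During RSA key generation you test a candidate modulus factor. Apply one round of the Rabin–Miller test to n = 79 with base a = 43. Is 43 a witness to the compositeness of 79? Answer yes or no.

n − 1 = 78 = 2^1 · 39, so s = 1 and d = 39.
x_0 = 43^39 mod 79 = 78.
x_0 = 78 ≡ −1, so 43 is not a witness.

no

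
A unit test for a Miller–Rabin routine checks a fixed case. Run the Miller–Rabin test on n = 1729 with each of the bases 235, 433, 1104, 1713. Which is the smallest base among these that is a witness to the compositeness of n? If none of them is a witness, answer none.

none

n − 1 = 1728 = 2^6 · 27, so s = 6 and d = 27.
Base 235: x_0 = 235^27 mod 1729 = 1. x_0 = 1, so 235 is not a witness.
Base 433: x_0 = 433^27 mod 1729 = 1728. x_0 = 1728 ≡ −1, so 433 is not a witness.
Base 1104: x_0 = 1104^27 mod 1729 = 1728. x_0 = 1728 ≡ −1, so 1104 is not a witness.
Base 1713: x_0 = 1713^27 mod 1729 = 1728. x_0 = 1728 ≡ −1, so 1713 is not a witness.
No listed base is a witness for 1729.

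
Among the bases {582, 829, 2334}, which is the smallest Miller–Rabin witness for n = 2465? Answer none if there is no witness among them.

829

n − 1 = 2464 = 2^5 · 77, so s = 5 and d = 77.
Base 582: x_0 = 582^77 mod 2465 = 1177. x_0 is neither 1 nor 2464, so continue squaring. x_1 = 1177^2 mod 2465 = 2464. x_1 ≡ −1, so 582 is not a witness.
Base 829: x_0 = 829^77 mod 2465 = 829. x_0 is neither 1 nor 2464, so continue squaring. x_1 = 829^2 mod 2465 = 1971. x_2 = 1971^2 mod 2465 = 1. x_2 = 1 but x_1 ≠ ±1, a nontrivial square root of 1 — 829 is a witness and 2465 is composite.
Base 2334: x_0 = 2334^77 mod 2465 = 394. x_0 is neither 1 nor 2464, so continue squaring. x_1 = 394^2 mod 2465 = 2406. x_2 = 2406^2 mod 2465 = 1016. x_3 = 1016^2 mod 2465 = 1886. x_4 = 1886^2 mod 2465 = 1. x_4 = 1 but x_3 ≠ ±1, a nontrivial square root of 1 — 2334 is a witness and 2465 is composite.
The smallest witness among the given bases is 829.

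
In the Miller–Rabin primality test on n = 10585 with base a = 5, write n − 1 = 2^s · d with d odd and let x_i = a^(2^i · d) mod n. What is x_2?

n − 1 = 10584 = 2^3 · 1323, so s = 3 and d = 1323.
x_0 = 5^1323 mod 10585 = 9395.
x_1 = 9395^2 mod 10585 = 8295.
x_2 = 8295^2 mod 10585 = 4525.

4525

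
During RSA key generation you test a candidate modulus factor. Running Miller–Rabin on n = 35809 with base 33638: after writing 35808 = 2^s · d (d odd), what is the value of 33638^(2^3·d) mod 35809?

1

n − 1 = 35808 = 2^5 · 1119, so s = 5 and d = 1119.
x_0 = 33638^1119 mod 35809 = 32330.
x_1 = 32330^2 mod 35809 = 35808.
x_2 = 35808^2 mod 35809 = 1.
x_3 = 1^2 mod 35809 = 1.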